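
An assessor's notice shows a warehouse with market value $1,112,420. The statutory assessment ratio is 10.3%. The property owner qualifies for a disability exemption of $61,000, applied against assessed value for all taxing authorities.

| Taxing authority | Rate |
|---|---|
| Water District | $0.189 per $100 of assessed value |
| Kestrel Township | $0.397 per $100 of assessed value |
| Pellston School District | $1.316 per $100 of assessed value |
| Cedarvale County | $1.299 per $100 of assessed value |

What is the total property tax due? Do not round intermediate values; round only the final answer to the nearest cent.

Assessed value = $1,112,420 × 0.103 = $114,579.26
Taxable value = $114,579.26 − $61,000 = $53,579.26
Water District: $53,579.26 × 0.00189 = $101.2648014
Kestrel Township: $53,579.26 × 0.00397 = $212.7096622
Pellston School District: $53,579.26 × 0.01316 = $705.1030616
Cedarvale County: $53,579.26 × 0.01299 = $695.9945874
Total = $101.2648014 + $212.7096622 + $705.1030616 + $695.9945874 = $1,715.0721126

$1,715.07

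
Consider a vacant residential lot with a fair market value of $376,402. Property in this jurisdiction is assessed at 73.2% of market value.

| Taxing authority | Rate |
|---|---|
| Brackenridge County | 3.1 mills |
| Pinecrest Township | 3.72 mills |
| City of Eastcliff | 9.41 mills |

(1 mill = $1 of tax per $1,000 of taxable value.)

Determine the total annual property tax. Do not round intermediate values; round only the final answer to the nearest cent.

Assessed value = $376,402 × 0.732 = $275,526.264
Brackenridge County: $275,526.264 × 0.0031 = $854.1314184
Pinecrest Township: $275,526.264 × 0.00372 = $1,024.95770208
City of Eastcliff: $275,526.264 × 0.00941 = $2,592.70214424
Total = $854.1314184 + $1,024.95770208 + $2,592.70214424 = $4,471.79126472

$4,471.79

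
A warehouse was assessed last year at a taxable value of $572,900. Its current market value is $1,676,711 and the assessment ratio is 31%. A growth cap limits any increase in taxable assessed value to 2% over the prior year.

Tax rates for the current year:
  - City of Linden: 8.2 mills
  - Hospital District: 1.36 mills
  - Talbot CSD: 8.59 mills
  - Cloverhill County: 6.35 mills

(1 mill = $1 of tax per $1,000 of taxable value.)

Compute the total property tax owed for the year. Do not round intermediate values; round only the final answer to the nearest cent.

Uncapped assessed value = $1,676,711 × 0.31 = $519,780.41
Cap limit = $572,900 × 1.02 = $584,358
Taxable assessed value = min($519,780.41, $584,358) = $519,780.41 (cap does not bind)
City of Linden: $519,780.41 × 0.0082 = $4,262.199362
Hospital District: $519,780.41 × 0.00136 = $706.9013576
Talbot CSD: $519,780.41 × 0.00859 = $4,464.9137219
Cloverhill County: $519,780.41 × 0.00635 = $3,300.6056035
Total = $12,734.620045

$12,734.62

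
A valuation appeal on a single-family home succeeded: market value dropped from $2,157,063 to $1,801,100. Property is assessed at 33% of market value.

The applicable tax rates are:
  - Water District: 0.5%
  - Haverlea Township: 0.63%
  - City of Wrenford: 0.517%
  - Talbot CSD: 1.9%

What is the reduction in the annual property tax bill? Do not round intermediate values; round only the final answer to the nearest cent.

$4,166.58

Old assessed value = $2,157,063 × 0.33 = $711,830.79
New assessed value = $1,801,100 × 0.33 = $594,363
Combined rate = 0.005 + 0.0063 + 0.00517 + 0.019 = 0.03547
Old tax = $711,830.79 × 0.03547 = $25,248.6381213
New tax = $594,363 × 0.03547 = $21,082.05561
Reduction = $25,248.6381213 − $21,082.05561 = $4,166.5825113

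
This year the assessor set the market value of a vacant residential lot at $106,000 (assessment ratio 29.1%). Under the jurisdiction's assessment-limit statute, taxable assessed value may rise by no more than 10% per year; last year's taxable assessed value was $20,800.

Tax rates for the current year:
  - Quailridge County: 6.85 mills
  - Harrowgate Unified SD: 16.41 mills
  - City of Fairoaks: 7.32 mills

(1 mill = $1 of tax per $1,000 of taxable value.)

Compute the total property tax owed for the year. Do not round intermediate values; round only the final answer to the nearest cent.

$699.67

Uncapped assessed value = $106,000 × 0.291 = $30,846
Cap limit = $20,800 × 1.1 = $22,880
Taxable assessed value = min($30,846, $22,880) = $22,880 (cap binds)
Quailridge County: $22,880 × 0.00685 = $156.728
Harrowgate Unified SD: $22,880 × 0.01641 = $375.4608
City of Fairoaks: $22,880 × 0.00732 = $167.4816
Total = $699.6704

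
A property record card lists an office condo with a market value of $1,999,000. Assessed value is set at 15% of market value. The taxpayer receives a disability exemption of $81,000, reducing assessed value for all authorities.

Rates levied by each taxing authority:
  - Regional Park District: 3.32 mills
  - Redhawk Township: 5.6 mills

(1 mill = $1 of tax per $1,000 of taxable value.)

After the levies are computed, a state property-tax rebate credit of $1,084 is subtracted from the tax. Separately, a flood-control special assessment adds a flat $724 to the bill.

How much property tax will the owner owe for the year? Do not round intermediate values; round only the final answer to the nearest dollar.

$1,592

Assessed value = $1,999,000 × 0.15 = $299,850
Taxable value = $299,850 − $81,000 = $218,850
Regional Park District: $218,850 × 0.00332 = $726.582
Redhawk Township: $218,850 × 0.0056 = $1,225.56
Levies subtotal = $1,952.142
After credit = $1,952.142 − $1,084 = $868.142
Total = $868.142 + $724 = $1,592.142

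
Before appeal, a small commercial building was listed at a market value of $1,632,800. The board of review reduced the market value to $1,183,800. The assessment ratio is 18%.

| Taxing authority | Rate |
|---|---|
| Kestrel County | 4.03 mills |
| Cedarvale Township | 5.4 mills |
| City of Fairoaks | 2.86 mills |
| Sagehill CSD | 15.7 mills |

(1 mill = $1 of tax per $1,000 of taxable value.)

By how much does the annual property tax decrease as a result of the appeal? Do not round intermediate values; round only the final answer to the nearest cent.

Old assessed value = $1,632,800 × 0.18 = $293,904
New assessed value = $1,183,800 × 0.18 = $213,084
Combined rate = 0.00403 + 0.0054 + 0.00286 + 0.0157 = 0.02799
Old tax = $293,904 × 0.02799 = $8,226.37296
New tax = $213,084 × 0.02799 = $5,964.22116
Reduction = $8,226.37296 − $5,964.22116 = $2,262.1518

$2,262.15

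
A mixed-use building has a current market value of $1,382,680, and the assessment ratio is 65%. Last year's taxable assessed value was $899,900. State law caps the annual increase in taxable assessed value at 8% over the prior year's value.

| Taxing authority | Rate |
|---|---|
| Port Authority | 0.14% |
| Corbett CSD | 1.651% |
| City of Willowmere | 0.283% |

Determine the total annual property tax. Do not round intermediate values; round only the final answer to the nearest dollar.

Uncapped assessed value = $1,382,680 × 0.65 = $898,742
Cap limit = $899,900 × 1.08 = $971,892
Taxable assessed value = min($898,742, $971,892) = $898,742 (cap does not bind)
Port Authority: $898,742 × 0.0014 = $1,258.2388
Corbett CSD: $898,742 × 0.01651 = $14,838.23042
City of Willowmere: $898,742 × 0.00283 = $2,543.43986
Total = $18,639.90908

$18,640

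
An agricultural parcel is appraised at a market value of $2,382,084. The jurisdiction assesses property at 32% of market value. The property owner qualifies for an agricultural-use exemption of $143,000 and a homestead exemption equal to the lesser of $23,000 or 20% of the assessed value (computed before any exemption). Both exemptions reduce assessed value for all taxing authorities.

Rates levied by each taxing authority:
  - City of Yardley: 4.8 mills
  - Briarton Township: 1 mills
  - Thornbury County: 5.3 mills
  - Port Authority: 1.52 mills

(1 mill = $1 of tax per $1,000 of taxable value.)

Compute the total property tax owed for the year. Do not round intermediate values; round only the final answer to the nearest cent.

Assessed value = $2,382,084 × 0.32 = $762,266.88
Homestead exemption = min($23,000, 20% × $762,266.88) = min($23,000, $152,453.376) = $23,000 (dollar cap binds)
Taxable value = $762,266.88 − $143,000 − $23,000 = $596,266.88
City of Yardley: $596,266.88 × 0.0048 = $2,862.081024
Briarton Township: $596,266.88 × 0.001 = $596.26688
Thornbury County: $596,266.88 × 0.0053 = $3,160.214464
Port Authority: $596,266.88 × 0.00152 = $906.3256576
Total = $7,524.8880256

$7,524.89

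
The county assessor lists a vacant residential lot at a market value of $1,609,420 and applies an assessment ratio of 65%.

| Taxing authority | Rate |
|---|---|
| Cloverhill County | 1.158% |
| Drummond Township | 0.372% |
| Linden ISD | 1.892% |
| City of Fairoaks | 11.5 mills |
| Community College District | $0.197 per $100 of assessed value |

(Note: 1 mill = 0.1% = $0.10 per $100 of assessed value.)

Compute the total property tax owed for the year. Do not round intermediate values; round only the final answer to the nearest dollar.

$49,890

Assessed value = $1,609,420 × 0.65 = $1,046,123
Cloverhill County: $1,046,123 × 0.01158 = $12,114.10434
Drummond Township: $1,046,123 × 0.00372 = $3,891.57756
Linden ISD: $1,046,123 × 0.01892 = $19,792.64716
City of Fairoaks: $1,046,123 × 0.0115 = $12,030.4145
Community College District: $1,046,123 × 0.00197 = $2,060.86231
Total = $49,889.60587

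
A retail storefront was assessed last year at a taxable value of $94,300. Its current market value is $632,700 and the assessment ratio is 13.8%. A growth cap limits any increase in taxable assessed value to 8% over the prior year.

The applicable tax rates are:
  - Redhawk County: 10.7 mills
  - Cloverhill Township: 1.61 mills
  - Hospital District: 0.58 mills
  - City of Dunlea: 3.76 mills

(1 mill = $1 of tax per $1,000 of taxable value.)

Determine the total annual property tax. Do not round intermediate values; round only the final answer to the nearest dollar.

Uncapped assessed value = $632,700 × 0.138 = $87,312.6
Cap limit = $94,300 × 1.08 = $101,844
Taxable assessed value = min($87,312.6, $101,844) = $87,312.6 (cap does not bind)
Redhawk County: $87,312.6 × 0.0107 = $934.24482
Cloverhill Township: $87,312.6 × 0.00161 = $140.573286
Hospital District: $87,312.6 × 0.00058 = $50.641308
City of Dunlea: $87,312.6 × 0.00376 = $328.295376
Total = $1,453.75479

$1,454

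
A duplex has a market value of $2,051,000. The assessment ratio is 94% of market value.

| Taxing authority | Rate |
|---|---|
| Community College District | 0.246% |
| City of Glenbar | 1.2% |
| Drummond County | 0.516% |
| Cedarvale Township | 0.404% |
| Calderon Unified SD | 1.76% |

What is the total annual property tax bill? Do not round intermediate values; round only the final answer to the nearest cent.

$79,546.80

Assessed value = $2,051,000 × 0.94 = $1,927,940
Community College District: $1,927,940 × 0.00246 = $4,742.7324
City of Glenbar: $1,927,940 × 0.012 = $23,135.28
Drummond County: $1,927,940 × 0.00516 = $9,948.1704
Cedarvale Township: $1,927,940 × 0.00404 = $7,788.8776
Calderon Unified SD: $1,927,940 × 0.0176 = $33,931.744
Total = $4,742.7324 + $23,135.28 + $9,948.1704 + $7,788.8776 + $33,931.744 = $79,546.8044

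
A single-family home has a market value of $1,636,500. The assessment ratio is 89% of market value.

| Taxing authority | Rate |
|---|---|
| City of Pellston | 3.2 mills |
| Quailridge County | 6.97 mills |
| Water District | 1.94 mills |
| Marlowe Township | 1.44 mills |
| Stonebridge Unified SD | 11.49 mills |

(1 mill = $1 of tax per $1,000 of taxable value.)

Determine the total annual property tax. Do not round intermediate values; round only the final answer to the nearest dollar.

$36,470

Assessed value = $1,636,500 × 0.89 = $1,456,485
City of Pellston: $1,456,485 × 0.0032 = $4,660.752
Quailridge County: $1,456,485 × 0.00697 = $10,151.70045
Water District: $1,456,485 × 0.00194 = $2,825.5809
Marlowe Township: $1,456,485 × 0.00144 = $2,097.3384
Stonebridge Unified SD: $1,456,485 × 0.01149 = $16,735.01265
Total = $4,660.752 + $10,151.70045 + $2,825.5809 + $2,097.3384 + $16,735.01265 = $36,470.3844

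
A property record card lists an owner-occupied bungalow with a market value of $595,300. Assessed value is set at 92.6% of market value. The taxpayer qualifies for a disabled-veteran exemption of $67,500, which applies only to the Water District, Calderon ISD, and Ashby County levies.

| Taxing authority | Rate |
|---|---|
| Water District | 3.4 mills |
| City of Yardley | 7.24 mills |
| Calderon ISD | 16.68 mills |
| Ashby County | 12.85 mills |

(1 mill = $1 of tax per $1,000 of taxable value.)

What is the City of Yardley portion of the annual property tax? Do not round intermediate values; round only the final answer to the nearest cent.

$3,991.03

Assessed value = $595,300 × 0.926 = $551,247.8
City of Yardley taxable value = $551,247.8 (exemption does not apply)
City of Yardley levy = $551,247.8 × 0.00724 = $3,991.034072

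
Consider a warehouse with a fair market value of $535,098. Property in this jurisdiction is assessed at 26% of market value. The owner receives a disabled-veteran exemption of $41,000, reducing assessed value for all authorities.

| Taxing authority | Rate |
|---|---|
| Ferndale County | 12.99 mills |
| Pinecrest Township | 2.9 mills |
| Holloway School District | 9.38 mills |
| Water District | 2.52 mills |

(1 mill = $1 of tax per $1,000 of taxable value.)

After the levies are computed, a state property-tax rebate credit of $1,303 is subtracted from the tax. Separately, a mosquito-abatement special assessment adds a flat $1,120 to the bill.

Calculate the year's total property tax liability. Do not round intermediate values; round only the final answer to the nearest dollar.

Assessed value = $535,098 × 0.26 = $139,125.48
Taxable value = $139,125.48 − $41,000 = $98,125.48
Ferndale County: $98,125.48 × 0.01299 = $1,274.6499852
Pinecrest Township: $98,125.48 × 0.0029 = $284.563892
Holloway School District: $98,125.48 × 0.00938 = $920.4170024
Water District: $98,125.48 × 0.00252 = $247.2762096
Levies subtotal = $2,726.9070892
After credit = $2,726.9070892 − $1,303 = $1,423.9070892
Total = $1,423.9070892 + $1,120 = $2,543.9070892

$2,544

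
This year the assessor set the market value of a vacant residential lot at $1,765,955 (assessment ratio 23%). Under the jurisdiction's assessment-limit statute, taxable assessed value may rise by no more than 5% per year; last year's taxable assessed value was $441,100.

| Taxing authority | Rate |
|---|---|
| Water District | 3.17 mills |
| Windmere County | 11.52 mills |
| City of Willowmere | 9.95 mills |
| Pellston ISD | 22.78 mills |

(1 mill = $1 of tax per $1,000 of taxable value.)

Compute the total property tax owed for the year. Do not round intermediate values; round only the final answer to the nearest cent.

Uncapped assessed value = $1,765,955 × 0.23 = $406,169.65
Cap limit = $441,100 × 1.05 = $463,155
Taxable assessed value = min($406,169.65, $463,155) = $406,169.65 (cap does not bind)
Water District: $406,169.65 × 0.00317 = $1,287.5577905
Windmere County: $406,169.65 × 0.01152 = $4,679.074368
City of Willowmere: $406,169.65 × 0.00995 = $4,041.3880175
Pellston ISD: $406,169.65 × 0.02278 = $9,252.544627
Total = $19,260.564803

$19,260.56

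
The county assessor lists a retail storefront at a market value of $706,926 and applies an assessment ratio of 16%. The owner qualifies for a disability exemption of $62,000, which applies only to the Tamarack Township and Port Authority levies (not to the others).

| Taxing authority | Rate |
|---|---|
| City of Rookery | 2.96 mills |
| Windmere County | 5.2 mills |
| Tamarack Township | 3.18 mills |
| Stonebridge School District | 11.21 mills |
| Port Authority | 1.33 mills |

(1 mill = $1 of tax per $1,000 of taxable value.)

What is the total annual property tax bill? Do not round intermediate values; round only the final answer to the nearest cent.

Assessed value = $706,926 × 0.16 = $113,108.16
City of Rookery: $113,108.16 × 0.00296 = $334.8001536
Windmere County: $113,108.16 × 0.0052 = $588.162432
Tamarack Township: ($113,108.16 − $62,000) × 0.00318 = $51,108.16 × 0.00318 = $162.5239488
Stonebridge School District: $113,108.16 × 0.01121 = $1,267.9424736
Port Authority: ($113,108.16 − $62,000) × 0.00133 = $51,108.16 × 0.00133 = $67.9738528
Total = $2,421.4028608

$2,421.40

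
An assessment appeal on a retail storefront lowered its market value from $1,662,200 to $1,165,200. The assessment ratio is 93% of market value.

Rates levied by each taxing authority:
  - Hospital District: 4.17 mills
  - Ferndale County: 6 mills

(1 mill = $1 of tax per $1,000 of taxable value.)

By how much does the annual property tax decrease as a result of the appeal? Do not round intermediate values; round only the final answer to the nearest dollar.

$4,701

Old assessed value = $1,662,200 × 0.93 = $1,545,846
New assessed value = $1,165,200 × 0.93 = $1,083,636
Combined rate = 0.00417 + 0.006 = 0.01017
Old tax = $1,545,846 × 0.01017 = $15,721.25382
New tax = $1,083,636 × 0.01017 = $11,020.57812
Reduction = $15,721.25382 − $11,020.57812 = $4,700.6757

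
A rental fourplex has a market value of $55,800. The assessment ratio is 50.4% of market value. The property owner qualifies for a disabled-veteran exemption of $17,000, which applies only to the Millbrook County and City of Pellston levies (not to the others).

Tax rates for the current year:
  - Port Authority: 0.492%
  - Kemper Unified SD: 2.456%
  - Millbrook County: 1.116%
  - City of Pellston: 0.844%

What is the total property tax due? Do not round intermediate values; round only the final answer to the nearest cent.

Assessed value = $55,800 × 0.504 = $28,123.2
Port Authority: $28,123.2 × 0.00492 = $138.366144
Kemper Unified SD: $28,123.2 × 0.02456 = $690.705792
Millbrook County: ($28,123.2 − $17,000) × 0.01116 = $11,123.2 × 0.01116 = $124.134912
City of Pellston: ($28,123.2 − $17,000) × 0.00844 = $11,123.2 × 0.00844 = $93.879808
Total = $1,047.086656

$1,047.09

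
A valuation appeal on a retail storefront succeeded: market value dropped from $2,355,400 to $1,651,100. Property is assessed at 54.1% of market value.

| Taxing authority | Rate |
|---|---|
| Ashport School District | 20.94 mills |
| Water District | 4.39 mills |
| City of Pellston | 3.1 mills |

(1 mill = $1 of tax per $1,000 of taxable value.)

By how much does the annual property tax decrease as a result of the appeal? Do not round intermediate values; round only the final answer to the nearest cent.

$10,832.58

Old assessed value = $2,355,400 × 0.541 = $1,274,271.4
New assessed value = $1,651,100 × 0.541 = $893,245.1
Combined rate = 0.02094 + 0.00439 + 0.0031 = 0.02843
Old tax = $1,274,271.4 × 0.02843 = $36,227.535902
New tax = $893,245.1 × 0.02843 = $25,394.958193
Reduction = $36,227.535902 − $25,394.958193 = $10,832.577709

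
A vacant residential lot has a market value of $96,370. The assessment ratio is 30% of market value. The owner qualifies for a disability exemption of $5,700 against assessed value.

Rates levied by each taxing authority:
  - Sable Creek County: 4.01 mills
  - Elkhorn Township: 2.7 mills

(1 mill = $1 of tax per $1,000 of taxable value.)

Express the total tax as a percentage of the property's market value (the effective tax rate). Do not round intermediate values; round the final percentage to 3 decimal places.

Assessed value = $96,370 × 0.3 = $28,911
Taxable value = $28,911 − $5,700 = $23,211
Sable Creek County: $23,211 × 0.00401 = $93.07611
Elkhorn Township: $23,211 × 0.0027 = $62.6697
Total tax = $155.74581
Effective rate = $155.74581 ÷ $96,370 = 0.162% of market value

0.162%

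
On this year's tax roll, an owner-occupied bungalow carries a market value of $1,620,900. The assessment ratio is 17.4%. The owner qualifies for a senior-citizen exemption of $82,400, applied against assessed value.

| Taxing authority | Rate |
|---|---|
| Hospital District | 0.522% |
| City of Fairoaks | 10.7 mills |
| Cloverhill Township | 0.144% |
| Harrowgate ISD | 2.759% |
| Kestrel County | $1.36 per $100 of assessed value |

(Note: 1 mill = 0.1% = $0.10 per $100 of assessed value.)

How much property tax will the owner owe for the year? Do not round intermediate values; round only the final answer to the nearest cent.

$11,688.72

Assessed value = $1,620,900 × 0.174 = $282,036.6
Taxable value = $282,036.6 − $82,400 = $199,636.6
Hospital District: $199,636.6 × 0.00522 = $1,042.103052
City of Fairoaks: $199,636.6 × 0.0107 = $2,136.11162
Cloverhill Township: $199,636.6 × 0.00144 = $287.476704
Harrowgate ISD: $199,636.6 × 0.02759 = $5,507.973794
Kestrel County: $199,636.6 × 0.0136 = $2,715.05776
Total = $11,688.72293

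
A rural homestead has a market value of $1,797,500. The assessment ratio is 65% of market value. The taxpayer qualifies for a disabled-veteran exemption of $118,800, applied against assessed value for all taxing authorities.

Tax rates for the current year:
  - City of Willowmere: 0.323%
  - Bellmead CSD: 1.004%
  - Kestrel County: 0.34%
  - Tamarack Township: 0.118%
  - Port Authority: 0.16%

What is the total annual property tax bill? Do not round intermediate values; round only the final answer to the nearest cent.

$20,414.23

Assessed value = $1,797,500 × 0.65 = $1,168,375
Taxable value = $1,168,375 − $118,800 = $1,049,575
City of Willowmere: $1,049,575 × 0.00323 = $3,390.12725
Bellmead CSD: $1,049,575 × 0.01004 = $10,537.733
Kestrel County: $1,049,575 × 0.0034 = $3,568.555
Tamarack Township: $1,049,575 × 0.00118 = $1,238.4985
Port Authority: $1,049,575 × 0.0016 = $1,679.32
Total = $3,390.12725 + $10,537.733 + $3,568.555 + $1,238.4985 + $1,679.32 = $20,414.23375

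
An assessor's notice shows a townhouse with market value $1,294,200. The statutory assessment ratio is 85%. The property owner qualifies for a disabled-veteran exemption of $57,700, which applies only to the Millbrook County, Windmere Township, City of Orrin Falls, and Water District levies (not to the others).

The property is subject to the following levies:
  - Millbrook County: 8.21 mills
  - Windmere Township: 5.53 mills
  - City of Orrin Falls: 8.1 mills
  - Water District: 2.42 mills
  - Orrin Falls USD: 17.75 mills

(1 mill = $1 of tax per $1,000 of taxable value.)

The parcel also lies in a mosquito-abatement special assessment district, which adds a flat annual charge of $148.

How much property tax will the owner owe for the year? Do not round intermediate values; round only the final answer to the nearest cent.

$44,962.14

Assessed value = $1,294,200 × 0.85 = $1,100,070
Millbrook County: ($1,100,070 − $57,700) × 0.00821 = $1,042,370 × 0.00821 = $8,557.8577
Windmere Township: ($1,100,070 − $57,700) × 0.00553 = $1,042,370 × 0.00553 = $5,764.3061
City of Orrin Falls: ($1,100,070 − $57,700) × 0.0081 = $1,042,370 × 0.0081 = $8,443.197
Water District: ($1,100,070 − $57,700) × 0.00242 = $1,042,370 × 0.00242 = $2,522.5354
Orrin Falls USD: $1,100,070 × 0.01775 = $19,526.2425
Levies subtotal = $44,814.1387
Total = $44,814.1387 + $148 = $44,962.1387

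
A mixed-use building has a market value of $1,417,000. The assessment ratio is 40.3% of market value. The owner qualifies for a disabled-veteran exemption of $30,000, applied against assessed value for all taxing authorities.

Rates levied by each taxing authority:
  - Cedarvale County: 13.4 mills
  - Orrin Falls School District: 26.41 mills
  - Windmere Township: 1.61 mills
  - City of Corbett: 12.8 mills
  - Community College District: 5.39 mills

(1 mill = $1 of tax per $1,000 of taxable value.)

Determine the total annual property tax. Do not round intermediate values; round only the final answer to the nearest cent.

Assessed value = $1,417,000 × 0.403 = $571,051
Taxable value = $571,051 − $30,000 = $541,051
Cedarvale County: $541,051 × 0.0134 = $7,250.0834
Orrin Falls School District: $541,051 × 0.02641 = $14,289.15691
Windmere Township: $541,051 × 0.00161 = $871.09211
City of Corbett: $541,051 × 0.0128 = $6,925.4528
Community College District: $541,051 × 0.00539 = $2,916.26489
Total = $7,250.0834 + $14,289.15691 + $871.09211 + $6,925.4528 + $2,916.26489 = $32,252.05011

$32,252.05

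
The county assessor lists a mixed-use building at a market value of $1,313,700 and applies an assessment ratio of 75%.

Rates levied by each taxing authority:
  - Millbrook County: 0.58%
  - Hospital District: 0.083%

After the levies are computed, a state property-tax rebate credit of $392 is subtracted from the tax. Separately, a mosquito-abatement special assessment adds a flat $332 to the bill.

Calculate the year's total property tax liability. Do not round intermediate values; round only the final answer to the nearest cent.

$6,472.37

Assessed value = $1,313,700 × 0.75 = $985,275
Millbrook County: $985,275 × 0.0058 = $5,714.595
Hospital District: $985,275 × 0.00083 = $817.77825
Levies subtotal = $6,532.37325
After credit = $6,532.37325 − $392 = $6,140.37325
Total = $6,140.37325 + $332 = $6,472.37325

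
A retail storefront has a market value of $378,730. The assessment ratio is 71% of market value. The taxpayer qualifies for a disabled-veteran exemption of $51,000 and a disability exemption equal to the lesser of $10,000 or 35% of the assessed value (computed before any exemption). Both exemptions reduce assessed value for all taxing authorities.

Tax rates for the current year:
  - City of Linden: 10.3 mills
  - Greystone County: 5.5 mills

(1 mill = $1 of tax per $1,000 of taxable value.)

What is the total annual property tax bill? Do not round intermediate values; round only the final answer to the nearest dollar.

$3,285

Assessed value = $378,730 × 0.71 = $268,898.3
Disability exemption = min($10,000, 35% × $268,898.3) = min($10,000, $94,114.405) = $10,000 (dollar cap binds)
Taxable value = $268,898.3 − $51,000 − $10,000 = $207,898.3
City of Linden: $207,898.3 × 0.0103 = $2,141.35249
Greystone County: $207,898.3 × 0.0055 = $1,143.44065
Total = $3,284.79314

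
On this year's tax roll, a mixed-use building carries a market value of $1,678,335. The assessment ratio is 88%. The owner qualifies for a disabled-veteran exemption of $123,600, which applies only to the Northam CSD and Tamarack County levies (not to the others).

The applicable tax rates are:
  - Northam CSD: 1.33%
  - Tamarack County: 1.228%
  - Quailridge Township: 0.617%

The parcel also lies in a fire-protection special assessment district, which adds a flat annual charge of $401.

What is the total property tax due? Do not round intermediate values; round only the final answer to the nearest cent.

Assessed value = $1,678,335 × 0.88 = $1,476,934.8
Northam CSD: ($1,476,934.8 − $123,600) × 0.0133 = $1,353,334.8 × 0.0133 = $17,999.35284
Tamarack County: ($1,476,934.8 − $123,600) × 0.01228 = $1,353,334.8 × 0.01228 = $16,618.951344
Quailridge Township: $1,476,934.8 × 0.00617 = $9,112.687716
Levies subtotal = $43,730.9919
Total = $43,730.9919 + $401 = $44,131.9919

$44,131.99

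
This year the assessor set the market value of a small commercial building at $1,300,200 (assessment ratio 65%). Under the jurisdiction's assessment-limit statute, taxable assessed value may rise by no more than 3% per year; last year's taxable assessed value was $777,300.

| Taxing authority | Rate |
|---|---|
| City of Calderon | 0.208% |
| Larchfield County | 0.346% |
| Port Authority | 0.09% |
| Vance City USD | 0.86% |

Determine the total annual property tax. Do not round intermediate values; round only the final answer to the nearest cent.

$12,041.31

Uncapped assessed value = $1,300,200 × 0.65 = $845,130
Cap limit = $777,300 × 1.03 = $800,619
Taxable assessed value = min($845,130, $800,619) = $800,619 (cap binds)
City of Calderon: $800,619 × 0.00208 = $1,665.28752
Larchfield County: $800,619 × 0.00346 = $2,770.14174
Port Authority: $800,619 × 0.0009 = $720.5571
Vance City USD: $800,619 × 0.0086 = $6,885.3234
Total = $12,041.30976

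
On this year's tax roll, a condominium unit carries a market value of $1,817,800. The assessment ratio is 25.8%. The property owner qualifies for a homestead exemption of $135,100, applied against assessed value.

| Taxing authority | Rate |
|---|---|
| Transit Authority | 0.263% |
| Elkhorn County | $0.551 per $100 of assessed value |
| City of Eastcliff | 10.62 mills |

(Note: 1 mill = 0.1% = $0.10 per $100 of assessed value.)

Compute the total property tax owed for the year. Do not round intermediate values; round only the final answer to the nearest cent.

Assessed value = $1,817,800 × 0.258 = $468,992.4
Taxable value = $468,992.4 − $135,100 = $333,892.4
Transit Authority: $333,892.4 × 0.00263 = $878.137012
Elkhorn County: $333,892.4 × 0.00551 = $1,839.747124
City of Eastcliff: $333,892.4 × 0.01062 = $3,545.937288
Total = $6,263.821424

$6,263.82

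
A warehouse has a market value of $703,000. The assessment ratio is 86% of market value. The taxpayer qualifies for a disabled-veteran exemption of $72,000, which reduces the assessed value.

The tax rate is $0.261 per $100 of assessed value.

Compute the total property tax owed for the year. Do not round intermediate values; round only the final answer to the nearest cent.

$1,390.03

Assessed value = $703,000 × 0.86 = $604,580
Taxable value = $604,580 − $72,000 = $532,580
Tax = $532,580 × 0.00261 = $1,390.0338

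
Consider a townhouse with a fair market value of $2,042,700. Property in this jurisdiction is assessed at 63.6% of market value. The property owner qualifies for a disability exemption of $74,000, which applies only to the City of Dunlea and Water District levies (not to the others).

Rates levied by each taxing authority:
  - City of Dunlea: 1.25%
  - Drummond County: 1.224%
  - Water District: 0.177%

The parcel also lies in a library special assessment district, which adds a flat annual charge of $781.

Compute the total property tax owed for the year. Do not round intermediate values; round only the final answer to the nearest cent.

$34,165.68

Assessed value = $2,042,700 × 0.636 = $1,299,157.2
City of Dunlea: ($1,299,157.2 − $74,000) × 0.0125 = $1,225,157.2 × 0.0125 = $15,314.465
Drummond County: $1,299,157.2 × 0.01224 = $15,901.684128
Water District: ($1,299,157.2 − $74,000) × 0.00177 = $1,225,157.2 × 0.00177 = $2,168.528244
Levies subtotal = $33,384.677372
Total = $33,384.677372 + $781 = $34,165.677372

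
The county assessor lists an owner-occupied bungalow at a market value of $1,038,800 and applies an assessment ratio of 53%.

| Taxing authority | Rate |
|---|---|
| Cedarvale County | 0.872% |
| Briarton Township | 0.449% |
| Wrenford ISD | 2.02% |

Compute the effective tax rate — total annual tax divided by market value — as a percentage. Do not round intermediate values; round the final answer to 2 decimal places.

1.77%

Assessed value = $1,038,800 × 0.53 = $550,564
Cedarvale County: $550,564 × 0.00872 = $4,800.91808
Briarton Township: $550,564 × 0.00449 = $2,472.03236
Wrenford ISD: $550,564 × 0.0202 = $11,121.3928
Total tax = $18,394.34324
Effective rate = $18,394.34324 ÷ $1,038,800 = 1.77% of market value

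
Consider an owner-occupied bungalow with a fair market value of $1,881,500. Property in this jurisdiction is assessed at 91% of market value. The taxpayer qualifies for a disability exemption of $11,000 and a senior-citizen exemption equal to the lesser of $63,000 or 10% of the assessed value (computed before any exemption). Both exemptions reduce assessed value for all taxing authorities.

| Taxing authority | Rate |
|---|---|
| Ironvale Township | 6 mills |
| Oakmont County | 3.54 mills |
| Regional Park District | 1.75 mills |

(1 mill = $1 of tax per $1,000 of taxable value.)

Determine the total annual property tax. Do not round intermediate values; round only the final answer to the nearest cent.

Assessed value = $1,881,500 × 0.91 = $1,712,165
Senior-citizen exemption = min($63,000, 10% × $1,712,165) = min($63,000, $171,216.5) = $63,000 (dollar cap binds)
Taxable value = $1,712,165 − $11,000 − $63,000 = $1,638,165
Ironvale Township: $1,638,165 × 0.006 = $9,828.99
Oakmont County: $1,638,165 × 0.00354 = $5,799.1041
Regional Park District: $1,638,165 × 0.00175 = $2,866.78875
Total = $18,494.88285

$18,494.88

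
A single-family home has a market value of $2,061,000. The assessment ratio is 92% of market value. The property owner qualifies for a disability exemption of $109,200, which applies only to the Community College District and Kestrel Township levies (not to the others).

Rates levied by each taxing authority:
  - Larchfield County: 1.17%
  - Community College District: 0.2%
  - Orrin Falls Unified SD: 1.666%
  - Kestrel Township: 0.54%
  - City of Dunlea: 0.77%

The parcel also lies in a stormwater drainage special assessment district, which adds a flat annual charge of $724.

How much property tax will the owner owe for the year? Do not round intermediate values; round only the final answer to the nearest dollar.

$82,321

Assessed value = $2,061,000 × 0.92 = $1,896,120
Larchfield County: $1,896,120 × 0.0117 = $22,184.604
Community College District: ($1,896,120 − $109,200) × 0.002 = $1,786,920 × 0.002 = $3,573.84
Orrin Falls Unified SD: $1,896,120 × 0.01666 = $31,589.3592
Kestrel Township: ($1,896,120 − $109,200) × 0.0054 = $1,786,920 × 0.0054 = $9,649.368
City of Dunlea: $1,896,120 × 0.0077 = $14,600.124
Levies subtotal = $81,597.2952
Total = $81,597.2952 + $724 = $82,321.2952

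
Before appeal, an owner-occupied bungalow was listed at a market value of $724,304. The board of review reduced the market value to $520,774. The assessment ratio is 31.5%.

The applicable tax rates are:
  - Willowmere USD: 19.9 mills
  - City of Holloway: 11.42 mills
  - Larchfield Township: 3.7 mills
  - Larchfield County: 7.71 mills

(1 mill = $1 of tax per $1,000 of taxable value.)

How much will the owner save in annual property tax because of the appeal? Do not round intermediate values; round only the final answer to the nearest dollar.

Old assessed value = $724,304 × 0.315 = $228,155.76
New assessed value = $520,774 × 0.315 = $164,043.81
Combined rate = 0.0199 + 0.01142 + 0.0037 + 0.00771 = 0.04273
Old tax = $228,155.76 × 0.04273 = $9,749.0956248
New tax = $164,043.81 × 0.04273 = $7,009.5920013
Reduction = $9,749.0956248 − $7,009.5920013 = $2,739.5036235

$2,740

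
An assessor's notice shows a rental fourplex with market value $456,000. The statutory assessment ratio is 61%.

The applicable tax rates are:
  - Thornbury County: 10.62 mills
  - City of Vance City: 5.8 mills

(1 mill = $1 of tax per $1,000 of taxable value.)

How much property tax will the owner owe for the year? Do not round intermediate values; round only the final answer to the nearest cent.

$4,567.39

Assessed value = $456,000 × 0.61 = $278,160
Thornbury County: $278,160 × 0.01062 = $2,954.0592
City of Vance City: $278,160 × 0.0058 = $1,613.328
Total = $2,954.0592 + $1,613.328 = $4,567.3872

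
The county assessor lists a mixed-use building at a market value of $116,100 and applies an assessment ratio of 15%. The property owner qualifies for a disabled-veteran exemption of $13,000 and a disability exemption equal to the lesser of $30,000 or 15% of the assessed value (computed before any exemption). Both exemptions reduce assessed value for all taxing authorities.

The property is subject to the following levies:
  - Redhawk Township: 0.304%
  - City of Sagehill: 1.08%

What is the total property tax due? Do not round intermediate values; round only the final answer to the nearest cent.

Assessed value = $116,100 × 0.15 = $17,415
Disability exemption = min($30,000, 15% × $17,415) = min($30,000, $2,612.25) = $2,612.25 (percentage binds)
Taxable value = $17,415 − $13,000 − $2,612.25 = $1,802.75
Redhawk Township: $1,802.75 × 0.00304 = $5.48036
City of Sagehill: $1,802.75 × 0.0108 = $19.4697
Total = $24.95006

$24.95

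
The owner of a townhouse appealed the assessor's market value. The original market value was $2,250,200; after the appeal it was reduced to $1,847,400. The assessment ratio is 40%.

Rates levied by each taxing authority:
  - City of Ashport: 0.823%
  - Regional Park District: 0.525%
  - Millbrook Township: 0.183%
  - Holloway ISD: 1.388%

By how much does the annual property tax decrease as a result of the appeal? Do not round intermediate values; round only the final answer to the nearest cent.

Old assessed value = $2,250,200 × 0.4 = $900,080
New assessed value = $1,847,400 × 0.4 = $738,960
Combined rate = 0.00823 + 0.00525 + 0.00183 + 0.01388 = 0.02919
Old tax = $900,080 × 0.02919 = $26,273.3352
New tax = $738,960 × 0.02919 = $21,570.2424
Reduction = $26,273.3352 − $21,570.2424 = $4,703.0928

$4,703.09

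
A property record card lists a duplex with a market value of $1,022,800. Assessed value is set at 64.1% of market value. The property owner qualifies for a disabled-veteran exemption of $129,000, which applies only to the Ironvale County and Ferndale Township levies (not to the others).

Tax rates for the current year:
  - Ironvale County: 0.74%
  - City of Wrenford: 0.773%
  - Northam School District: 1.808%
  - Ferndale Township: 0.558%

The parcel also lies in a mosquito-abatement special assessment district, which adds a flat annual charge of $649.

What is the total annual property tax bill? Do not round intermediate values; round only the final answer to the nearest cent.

Assessed value = $1,022,800 × 0.641 = $655,614.8
Ironvale County: ($655,614.8 − $129,000) × 0.0074 = $526,614.8 × 0.0074 = $3,896.94952
City of Wrenford: $655,614.8 × 0.00773 = $5,067.902404
Northam School District: $655,614.8 × 0.01808 = $11,853.515584
Ferndale Township: ($655,614.8 − $129,000) × 0.00558 = $526,614.8 × 0.00558 = $2,938.510584
Levies subtotal = $23,756.878092
Total = $23,756.878092 + $649 = $24,405.878092

$24,405.88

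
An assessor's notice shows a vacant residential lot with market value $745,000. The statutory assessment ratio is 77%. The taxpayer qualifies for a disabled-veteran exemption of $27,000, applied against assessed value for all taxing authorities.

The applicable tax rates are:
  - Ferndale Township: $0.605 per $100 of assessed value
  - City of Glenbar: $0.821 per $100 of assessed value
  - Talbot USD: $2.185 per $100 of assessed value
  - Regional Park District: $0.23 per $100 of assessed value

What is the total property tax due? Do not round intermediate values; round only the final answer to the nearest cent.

$20,996.83

Assessed value = $745,000 × 0.77 = $573,650
Taxable value = $573,650 − $27,000 = $546,650
Ferndale Township: $546,650 × 0.00605 = $3,307.2325
City of Glenbar: $546,650 × 0.00821 = $4,487.9965
Talbot USD: $546,650 × 0.02185 = $11,944.3025
Regional Park District: $546,650 × 0.0023 = $1,257.295
Total = $3,307.2325 + $4,487.9965 + $11,944.3025 + $1,257.295 = $20,996.8265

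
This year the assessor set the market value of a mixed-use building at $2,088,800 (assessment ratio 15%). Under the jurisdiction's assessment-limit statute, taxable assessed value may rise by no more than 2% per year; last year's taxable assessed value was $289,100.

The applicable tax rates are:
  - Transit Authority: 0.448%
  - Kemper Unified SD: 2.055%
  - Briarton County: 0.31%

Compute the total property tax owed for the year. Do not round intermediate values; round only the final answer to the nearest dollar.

Uncapped assessed value = $2,088,800 × 0.15 = $313,320
Cap limit = $289,100 × 1.02 = $294,882
Taxable assessed value = min($313,320, $294,882) = $294,882 (cap binds)
Transit Authority: $294,882 × 0.00448 = $1,321.07136
Kemper Unified SD: $294,882 × 0.02055 = $6,059.8251
Briarton County: $294,882 × 0.0031 = $914.1342
Total = $8,295.03066

$8,295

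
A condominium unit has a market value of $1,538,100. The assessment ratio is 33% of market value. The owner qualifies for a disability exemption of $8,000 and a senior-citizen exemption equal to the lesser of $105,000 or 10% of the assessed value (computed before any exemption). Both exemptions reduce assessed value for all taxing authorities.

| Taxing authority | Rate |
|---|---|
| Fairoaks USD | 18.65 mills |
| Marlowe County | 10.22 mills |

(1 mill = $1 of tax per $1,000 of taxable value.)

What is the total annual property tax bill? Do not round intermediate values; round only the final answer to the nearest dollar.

$12,957

Assessed value = $1,538,100 × 0.33 = $507,573
Senior-citizen exemption = min($105,000, 10% × $507,573) = min($105,000, $50,757.3) = $50,757.3 (percentage binds)
Taxable value = $507,573 − $8,000 − $50,757.3 = $448,815.7
Fairoaks USD: $448,815.7 × 0.01865 = $8,370.412805
Marlowe County: $448,815.7 × 0.01022 = $4,586.896454
Total = $12,957.309259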